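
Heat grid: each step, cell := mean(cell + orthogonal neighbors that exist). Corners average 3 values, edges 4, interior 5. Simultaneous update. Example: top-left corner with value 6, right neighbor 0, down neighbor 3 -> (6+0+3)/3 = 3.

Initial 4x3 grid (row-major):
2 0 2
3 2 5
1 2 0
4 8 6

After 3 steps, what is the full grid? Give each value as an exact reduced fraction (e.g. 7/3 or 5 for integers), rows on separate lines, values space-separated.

Answer: 1051/540 63/32 1181/540
1597/720 479/200 1787/720
2177/720 31/10 2377/720
3943/1080 311/80 4193/1080

Derivation:
After step 1:
  5/3 3/2 7/3
  2 12/5 9/4
  5/2 13/5 13/4
  13/3 5 14/3
After step 2:
  31/18 79/40 73/36
  257/120 43/20 307/120
  343/120 63/20 383/120
  71/18 83/20 155/36
After step 3:
  1051/540 63/32 1181/540
  1597/720 479/200 1787/720
  2177/720 31/10 2377/720
  3943/1080 311/80 4193/1080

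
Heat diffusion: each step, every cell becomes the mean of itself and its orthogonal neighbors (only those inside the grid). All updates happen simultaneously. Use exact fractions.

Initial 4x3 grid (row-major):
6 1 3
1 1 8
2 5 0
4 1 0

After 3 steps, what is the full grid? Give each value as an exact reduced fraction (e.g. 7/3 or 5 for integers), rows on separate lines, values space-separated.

After step 1:
  8/3 11/4 4
  5/2 16/5 3
  3 9/5 13/4
  7/3 5/2 1/3
After step 2:
  95/36 757/240 13/4
  341/120 53/20 269/80
  289/120 11/4 503/240
  47/18 209/120 73/36
After step 3:
  6217/2160 8419/2880 293/90
  1897/720 1771/600 1363/480
  191/72 559/240 737/288
  1217/540 3287/1440 4223/2160

Answer: 6217/2160 8419/2880 293/90
1897/720 1771/600 1363/480
191/72 559/240 737/288
1217/540 3287/1440 4223/2160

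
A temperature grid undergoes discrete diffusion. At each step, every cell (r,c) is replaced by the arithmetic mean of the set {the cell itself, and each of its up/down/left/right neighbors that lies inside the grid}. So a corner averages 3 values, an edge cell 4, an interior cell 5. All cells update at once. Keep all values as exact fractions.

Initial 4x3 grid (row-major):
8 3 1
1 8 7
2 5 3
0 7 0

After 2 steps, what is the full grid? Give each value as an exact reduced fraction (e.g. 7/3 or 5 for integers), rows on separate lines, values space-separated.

After step 1:
  4 5 11/3
  19/4 24/5 19/4
  2 5 15/4
  3 3 10/3
After step 2:
  55/12 131/30 161/36
  311/80 243/50 509/120
  59/16 371/100 101/24
  8/3 43/12 121/36

Answer: 55/12 131/30 161/36
311/80 243/50 509/120
59/16 371/100 101/24
8/3 43/12 121/36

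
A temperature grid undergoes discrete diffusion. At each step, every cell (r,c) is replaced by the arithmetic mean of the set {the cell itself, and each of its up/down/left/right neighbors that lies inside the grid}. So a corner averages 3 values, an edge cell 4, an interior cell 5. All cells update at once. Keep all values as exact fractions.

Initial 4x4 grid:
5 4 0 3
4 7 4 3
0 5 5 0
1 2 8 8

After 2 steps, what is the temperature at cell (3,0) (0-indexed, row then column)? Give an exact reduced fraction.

Answer: 5/2

Derivation:
Step 1: cell (3,0) = 1
Step 2: cell (3,0) = 5/2
Full grid after step 2:
  37/9 953/240 251/80 29/12
  469/120 102/25 73/20 123/40
  113/40 39/10 87/20 487/120
  5/2 291/80 1169/240 181/36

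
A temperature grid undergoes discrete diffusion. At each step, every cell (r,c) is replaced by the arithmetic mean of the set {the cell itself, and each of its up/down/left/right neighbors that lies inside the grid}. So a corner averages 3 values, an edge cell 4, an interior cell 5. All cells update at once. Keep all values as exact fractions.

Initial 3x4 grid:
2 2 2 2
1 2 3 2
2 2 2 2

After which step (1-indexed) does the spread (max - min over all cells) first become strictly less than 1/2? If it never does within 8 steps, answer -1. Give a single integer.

Step 1: max=9/4, min=5/3, spread=7/12
Step 2: max=219/100, min=85/48, spread=503/1200
  -> spread < 1/2 first at step 2
Step 3: max=10363/4800, min=26539/14400, spread=91/288
Step 4: max=92183/43200, min=1626161/864000, spread=217499/864000
Step 5: max=36686803/17280000, min=98940259/51840000, spread=222403/1036800
Step 6: max=2183543177/1036800000, min=6006161081/3110400000, spread=10889369/62208000
Step 7: max=130267730443/62208000000, min=363273175579/186624000000, spread=110120063/746496000
Step 8: max=7771057732337/3732480000000, min=21947509497761/11197440000000, spread=5462654797/44789760000

Answer: 2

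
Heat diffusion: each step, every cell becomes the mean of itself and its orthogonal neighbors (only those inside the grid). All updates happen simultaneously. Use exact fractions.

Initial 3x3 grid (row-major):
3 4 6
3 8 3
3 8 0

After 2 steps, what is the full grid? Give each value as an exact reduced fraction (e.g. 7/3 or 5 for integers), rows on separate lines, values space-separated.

Answer: 77/18 1087/240 83/18
349/80 237/50 349/80
41/9 1097/240 38/9

Derivation:
After step 1:
  10/3 21/4 13/3
  17/4 26/5 17/4
  14/3 19/4 11/3
After step 2:
  77/18 1087/240 83/18
  349/80 237/50 349/80
  41/9 1097/240 38/9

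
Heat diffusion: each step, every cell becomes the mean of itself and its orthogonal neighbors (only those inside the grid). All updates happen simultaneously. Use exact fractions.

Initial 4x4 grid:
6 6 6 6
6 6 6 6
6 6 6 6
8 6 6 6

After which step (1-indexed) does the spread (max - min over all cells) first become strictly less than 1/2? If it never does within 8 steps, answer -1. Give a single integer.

Step 1: max=20/3, min=6, spread=2/3
Step 2: max=59/9, min=6, spread=5/9
Step 3: max=689/108, min=6, spread=41/108
  -> spread < 1/2 first at step 3
Step 4: max=20483/3240, min=6, spread=1043/3240
Step 5: max=608753/97200, min=6, spread=25553/97200
Step 6: max=18167459/2916000, min=54079/9000, spread=645863/2916000
Step 7: max=542521691/87480000, min=360971/60000, spread=16225973/87480000
Step 8: max=16223877983/2624400000, min=162701/27000, spread=409340783/2624400000

Answer: 3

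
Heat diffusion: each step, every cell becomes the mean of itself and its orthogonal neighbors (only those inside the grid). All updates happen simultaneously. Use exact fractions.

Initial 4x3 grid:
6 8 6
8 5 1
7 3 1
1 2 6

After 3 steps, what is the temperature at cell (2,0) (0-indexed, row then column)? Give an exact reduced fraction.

Step 1: cell (2,0) = 19/4
Step 2: cell (2,0) = 1091/240
Step 3: cell (2,0) = 32321/7200
Full grid after step 3:
  1331/216 80437/14400 707/144
  39701/7200 14719/3000 5071/1200
  32321/7200 23603/6000 2083/600
  8261/2160 6149/1800 31/10

Answer: 32321/7200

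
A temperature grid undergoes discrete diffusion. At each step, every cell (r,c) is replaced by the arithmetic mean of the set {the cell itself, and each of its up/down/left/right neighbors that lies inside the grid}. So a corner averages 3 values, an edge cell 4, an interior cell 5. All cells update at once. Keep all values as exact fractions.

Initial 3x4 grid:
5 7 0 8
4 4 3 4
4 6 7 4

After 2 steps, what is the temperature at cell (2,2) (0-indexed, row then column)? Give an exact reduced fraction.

Answer: 377/80

Derivation:
Step 1: cell (2,2) = 5
Step 2: cell (2,2) = 377/80
Full grid after step 2:
  163/36 559/120 161/40 53/12
  381/80 219/50 453/100 347/80
  85/18 1183/240 377/80 59/12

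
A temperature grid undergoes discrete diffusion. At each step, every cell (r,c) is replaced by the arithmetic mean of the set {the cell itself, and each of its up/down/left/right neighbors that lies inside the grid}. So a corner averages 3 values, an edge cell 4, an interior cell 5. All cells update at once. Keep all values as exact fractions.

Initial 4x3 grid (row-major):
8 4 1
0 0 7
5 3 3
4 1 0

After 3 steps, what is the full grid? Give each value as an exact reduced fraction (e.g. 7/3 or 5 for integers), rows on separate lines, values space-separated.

After step 1:
  4 13/4 4
  13/4 14/5 11/4
  3 12/5 13/4
  10/3 2 4/3
After step 2:
  7/2 281/80 10/3
  261/80 289/100 16/5
  719/240 269/100 73/30
  25/9 34/15 79/36
After step 3:
  137/40 15883/4800 2411/720
  7589/2400 3111/1000 3557/1200
  21107/7200 15931/6000 4733/1800
  5789/2160 1117/450 1241/540

Answer: 137/40 15883/4800 2411/720
7589/2400 3111/1000 3557/1200
21107/7200 15931/6000 4733/1800
5789/2160 1117/450 1241/540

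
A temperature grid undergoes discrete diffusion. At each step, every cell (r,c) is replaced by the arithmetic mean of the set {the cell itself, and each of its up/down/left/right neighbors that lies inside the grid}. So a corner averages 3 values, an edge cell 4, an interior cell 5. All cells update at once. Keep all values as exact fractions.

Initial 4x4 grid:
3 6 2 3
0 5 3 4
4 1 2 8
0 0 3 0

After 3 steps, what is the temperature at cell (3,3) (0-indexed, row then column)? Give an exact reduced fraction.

Step 1: cell (3,3) = 11/3
Step 2: cell (3,3) = 101/36
Step 3: cell (3,3) = 6409/2160
Full grid after step 3:
  445/144 497/150 1049/300 1277/360
  6607/2400 1183/400 3273/1000 4351/1200
  14333/7200 6943/3000 17491/6000 2317/720
  1687/1080 13013/7200 3377/1440 6409/2160

Answer: 6409/2160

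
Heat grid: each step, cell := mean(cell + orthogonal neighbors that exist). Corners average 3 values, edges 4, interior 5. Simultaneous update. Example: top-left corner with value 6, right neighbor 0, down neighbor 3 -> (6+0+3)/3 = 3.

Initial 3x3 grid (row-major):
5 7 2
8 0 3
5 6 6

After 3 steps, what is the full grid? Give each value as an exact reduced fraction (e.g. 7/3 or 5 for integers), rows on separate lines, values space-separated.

After step 1:
  20/3 7/2 4
  9/2 24/5 11/4
  19/3 17/4 5
After step 2:
  44/9 569/120 41/12
  223/40 99/25 331/80
  181/36 1223/240 4
After step 3:
  2737/540 30613/7200 2951/720
  11671/2400 2351/500 18617/4800
  11303/2160 65101/14400 397/90

Answer: 2737/540 30613/7200 2951/720
11671/2400 2351/500 18617/4800
11303/2160 65101/14400 397/90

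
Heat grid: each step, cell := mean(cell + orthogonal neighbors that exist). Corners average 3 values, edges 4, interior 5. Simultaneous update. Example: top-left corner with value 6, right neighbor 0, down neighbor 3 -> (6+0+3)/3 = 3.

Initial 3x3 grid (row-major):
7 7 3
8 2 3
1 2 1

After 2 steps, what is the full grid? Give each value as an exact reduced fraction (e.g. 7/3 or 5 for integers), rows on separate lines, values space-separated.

After step 1:
  22/3 19/4 13/3
  9/2 22/5 9/4
  11/3 3/2 2
After step 2:
  199/36 1249/240 34/9
  199/40 87/25 779/240
  29/9 347/120 23/12

Answer: 199/36 1249/240 34/9
199/40 87/25 779/240
29/9 347/120 23/12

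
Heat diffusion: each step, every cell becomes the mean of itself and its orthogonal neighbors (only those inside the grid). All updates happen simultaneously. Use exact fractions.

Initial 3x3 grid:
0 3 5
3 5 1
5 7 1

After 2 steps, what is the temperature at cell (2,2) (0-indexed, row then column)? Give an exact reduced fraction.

Answer: 7/2

Derivation:
Step 1: cell (2,2) = 3
Step 2: cell (2,2) = 7/2
Full grid after step 2:
  17/6 241/80 37/12
  281/80 89/25 16/5
  17/4 163/40 7/2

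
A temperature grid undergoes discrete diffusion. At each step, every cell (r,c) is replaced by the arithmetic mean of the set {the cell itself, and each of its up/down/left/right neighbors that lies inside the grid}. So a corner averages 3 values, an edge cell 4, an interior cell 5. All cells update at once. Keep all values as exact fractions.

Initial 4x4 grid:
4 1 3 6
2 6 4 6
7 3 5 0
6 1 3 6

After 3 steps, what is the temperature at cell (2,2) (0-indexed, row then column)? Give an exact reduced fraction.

Answer: 7289/2000

Derivation:
Step 1: cell (2,2) = 3
Step 2: cell (2,2) = 101/25
Step 3: cell (2,2) = 7289/2000
Full grid after step 3:
  7457/2160 3373/900 19/5 3091/720
  28679/7200 4399/1200 8233/2000 1913/480
  28951/7200 24523/6000 7289/2000 9469/2400
  9169/2160 848/225 1123/300 503/144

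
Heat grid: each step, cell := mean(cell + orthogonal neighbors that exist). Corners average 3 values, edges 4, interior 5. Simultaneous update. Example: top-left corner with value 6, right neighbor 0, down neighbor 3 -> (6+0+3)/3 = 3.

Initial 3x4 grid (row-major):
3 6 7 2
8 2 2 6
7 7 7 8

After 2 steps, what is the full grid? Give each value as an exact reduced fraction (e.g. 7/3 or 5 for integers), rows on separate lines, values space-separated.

After step 1:
  17/3 9/2 17/4 5
  5 5 24/5 9/2
  22/3 23/4 6 7
After step 2:
  91/18 233/48 371/80 55/12
  23/4 501/100 491/100 213/40
  217/36 289/48 471/80 35/6

Answer: 91/18 233/48 371/80 55/12
23/4 501/100 491/100 213/40
217/36 289/48 471/80 35/6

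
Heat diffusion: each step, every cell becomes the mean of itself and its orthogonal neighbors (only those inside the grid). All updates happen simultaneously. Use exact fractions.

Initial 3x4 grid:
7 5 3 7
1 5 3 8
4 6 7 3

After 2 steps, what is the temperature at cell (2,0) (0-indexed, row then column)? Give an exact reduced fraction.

Answer: 161/36

Derivation:
Step 1: cell (2,0) = 11/3
Step 2: cell (2,0) = 161/36
Full grid after step 2:
  163/36 107/24 207/40 21/4
  65/16 479/100 237/50 449/80
  161/36 215/48 429/80 16/3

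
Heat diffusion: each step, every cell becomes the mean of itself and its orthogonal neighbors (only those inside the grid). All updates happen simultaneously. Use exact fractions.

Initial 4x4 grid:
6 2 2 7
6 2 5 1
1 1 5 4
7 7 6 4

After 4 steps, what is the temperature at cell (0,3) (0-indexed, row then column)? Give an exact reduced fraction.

Answer: 238649/64800

Derivation:
Step 1: cell (0,3) = 10/3
Step 2: cell (0,3) = 139/36
Step 3: cell (0,3) = 1543/432
Step 4: cell (0,3) = 238649/64800
Full grid after step 4:
  118907/32400 395747/108000 385891/108000 238649/64800
  206071/54000 66193/18000 135511/36000 807557/216000
  72767/18000 81557/20000 72511/18000 890989/216000
  94237/21600 314243/72000 957529/216000 141317/32400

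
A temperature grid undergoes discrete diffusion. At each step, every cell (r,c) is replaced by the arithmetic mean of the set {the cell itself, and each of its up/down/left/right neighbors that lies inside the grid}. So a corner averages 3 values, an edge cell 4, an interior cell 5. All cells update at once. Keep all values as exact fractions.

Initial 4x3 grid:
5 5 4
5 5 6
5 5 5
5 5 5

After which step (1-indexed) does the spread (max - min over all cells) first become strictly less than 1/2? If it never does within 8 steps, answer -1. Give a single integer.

Answer: 2

Derivation:
Step 1: max=21/4, min=19/4, spread=1/2
Step 2: max=409/80, min=59/12, spread=47/240
  -> spread < 1/2 first at step 2
Step 3: max=12209/2400, min=23773/4800, spread=43/320
Step 4: max=109289/21600, min=214943/43200, spread=727/8640
Step 5: max=10904531/2160000, min=86283493/17280000, spread=63517/1152000
Step 6: max=98072711/19440000, min=777143963/155520000, spread=297509/6220800
Step 7: max=2938460087/583200000, min=46696915417/9331200000, spread=12737839/373248000
Step 8: max=88114884179/17496000000, min=2803229018603/559872000000, spread=131578201/4478976000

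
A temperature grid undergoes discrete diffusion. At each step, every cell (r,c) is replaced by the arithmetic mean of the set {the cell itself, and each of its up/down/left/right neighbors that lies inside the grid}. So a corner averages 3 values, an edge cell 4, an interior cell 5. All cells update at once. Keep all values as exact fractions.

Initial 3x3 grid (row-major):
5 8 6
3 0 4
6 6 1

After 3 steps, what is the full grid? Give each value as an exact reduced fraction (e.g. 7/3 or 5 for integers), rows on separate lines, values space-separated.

After step 1:
  16/3 19/4 6
  7/2 21/5 11/4
  5 13/4 11/3
After step 2:
  163/36 1217/240 9/2
  541/120 369/100 997/240
  47/12 967/240 29/9
After step 3:
  10157/2160 64039/14400 183/40
  29957/7200 8581/2000 56039/14400
  2989/720 53489/14400 2053/540

Answer: 10157/2160 64039/14400 183/40
29957/7200 8581/2000 56039/14400
2989/720 53489/14400 2053/540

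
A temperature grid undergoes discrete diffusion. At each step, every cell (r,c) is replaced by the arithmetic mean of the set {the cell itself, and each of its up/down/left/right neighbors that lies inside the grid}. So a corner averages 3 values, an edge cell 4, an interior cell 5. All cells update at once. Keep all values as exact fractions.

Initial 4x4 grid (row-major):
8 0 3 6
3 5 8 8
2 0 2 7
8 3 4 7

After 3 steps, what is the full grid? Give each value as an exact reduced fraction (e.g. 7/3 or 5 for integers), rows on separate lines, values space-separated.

Answer: 517/135 29653/7200 34381/7200 5951/1080
27343/7200 2921/750 14309/3000 40381/7200
25943/7200 11293/3000 2289/500 4317/800
3967/1080 27443/7200 10681/2400 941/180

Derivation:
After step 1:
  11/3 4 17/4 17/3
  9/2 16/5 26/5 29/4
  13/4 12/5 21/5 6
  13/3 15/4 4 6
After step 2:
  73/18 907/240 1147/240 103/18
  877/240 193/50 241/50 1447/240
  869/240 84/25 109/25 469/80
  34/9 869/240 359/80 16/3
After step 3:
  517/135 29653/7200 34381/7200 5951/1080
  27343/7200 2921/750 14309/3000 40381/7200
  25943/7200 11293/3000 2289/500 4317/800
  3967/1080 27443/7200 10681/2400 941/180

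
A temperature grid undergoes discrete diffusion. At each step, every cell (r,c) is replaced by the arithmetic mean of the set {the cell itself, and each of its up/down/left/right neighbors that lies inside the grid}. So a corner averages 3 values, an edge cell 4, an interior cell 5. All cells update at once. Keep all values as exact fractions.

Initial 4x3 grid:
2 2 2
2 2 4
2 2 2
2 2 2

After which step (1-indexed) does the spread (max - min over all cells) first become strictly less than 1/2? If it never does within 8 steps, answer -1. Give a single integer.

Step 1: max=8/3, min=2, spread=2/3
Step 2: max=151/60, min=2, spread=31/60
Step 3: max=1291/540, min=2, spread=211/540
  -> spread < 1/2 first at step 3
Step 4: max=124897/54000, min=1847/900, spread=14077/54000
Step 5: max=1112407/486000, min=111683/54000, spread=5363/24300
Step 6: max=32900809/14580000, min=62869/30000, spread=93859/583200
Step 7: max=1959874481/874800000, min=102536467/48600000, spread=4568723/34992000
Step 8: max=116756435629/52488000000, min=3097618889/1458000000, spread=8387449/83980800

Answer: 3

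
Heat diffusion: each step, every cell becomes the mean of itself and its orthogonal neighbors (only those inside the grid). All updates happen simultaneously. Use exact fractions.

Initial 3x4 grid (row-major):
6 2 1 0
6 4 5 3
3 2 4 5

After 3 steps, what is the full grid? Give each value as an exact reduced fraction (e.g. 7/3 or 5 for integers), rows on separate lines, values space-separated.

Answer: 2137/540 24907/7200 20537/7200 2767/1080
57679/14400 21971/6000 19361/6000 44029/14400
1061/270 26857/7200 8629/2400 1249/360

Derivation:
After step 1:
  14/3 13/4 2 4/3
  19/4 19/5 17/5 13/4
  11/3 13/4 4 4
After step 2:
  38/9 823/240 599/240 79/36
  1013/240 369/100 329/100 719/240
  35/9 883/240 293/80 15/4
After step 3:
  2137/540 24907/7200 20537/7200 2767/1080
  57679/14400 21971/6000 19361/6000 44029/14400
  1061/270 26857/7200 8629/2400 1249/360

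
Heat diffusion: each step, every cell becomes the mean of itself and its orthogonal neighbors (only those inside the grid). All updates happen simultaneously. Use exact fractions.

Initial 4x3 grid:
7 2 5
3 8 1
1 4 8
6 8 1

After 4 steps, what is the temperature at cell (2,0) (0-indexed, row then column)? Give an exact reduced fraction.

Answer: 336341/72000

Derivation:
Step 1: cell (2,0) = 7/2
Step 2: cell (2,0) = 381/80
Step 3: cell (2,0) = 10423/2400
Step 4: cell (2,0) = 336341/72000
Full grid after step 4:
  48289/10800 1845521/432000 287359/64800
  312901/72000 206191/45000 469289/108000
  336341/72000 1621853/360000 512699/108000
  22109/4800 4186897/864000 609893/129600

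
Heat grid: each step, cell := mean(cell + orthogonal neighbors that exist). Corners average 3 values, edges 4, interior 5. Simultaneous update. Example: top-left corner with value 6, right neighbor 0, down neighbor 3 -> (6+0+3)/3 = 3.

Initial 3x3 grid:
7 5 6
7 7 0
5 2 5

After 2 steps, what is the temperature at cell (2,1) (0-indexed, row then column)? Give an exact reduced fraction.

Step 1: cell (2,1) = 19/4
Step 2: cell (2,1) = 319/80
Full grid after step 2:
  229/36 409/80 173/36
  217/40 131/25 147/40
  191/36 319/80 139/36

Answer: 319/80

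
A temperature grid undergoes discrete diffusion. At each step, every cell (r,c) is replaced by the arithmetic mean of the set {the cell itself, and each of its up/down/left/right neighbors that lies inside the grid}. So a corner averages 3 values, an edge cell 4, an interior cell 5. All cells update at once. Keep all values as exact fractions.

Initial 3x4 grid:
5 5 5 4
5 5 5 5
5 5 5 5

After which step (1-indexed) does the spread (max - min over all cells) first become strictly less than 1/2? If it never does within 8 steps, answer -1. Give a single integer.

Step 1: max=5, min=14/3, spread=1/3
  -> spread < 1/2 first at step 1
Step 2: max=5, min=85/18, spread=5/18
Step 3: max=5, min=1039/216, spread=41/216
Step 4: max=5, min=125383/25920, spread=4217/25920
Step 5: max=35921/7200, min=7566851/1555200, spread=38417/311040
Step 6: max=717403/144000, min=455359789/93312000, spread=1903471/18662400
Step 7: max=21484241/4320000, min=27392610911/5598720000, spread=18038617/223948800
Step 8: max=1931073241/388800000, min=1646347817149/335923200000, spread=883978523/13436928000

Answer: 1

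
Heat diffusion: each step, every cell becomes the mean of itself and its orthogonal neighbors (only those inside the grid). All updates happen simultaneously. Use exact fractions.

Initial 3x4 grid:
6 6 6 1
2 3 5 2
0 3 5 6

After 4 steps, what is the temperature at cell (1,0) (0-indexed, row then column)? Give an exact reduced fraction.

Step 1: cell (1,0) = 11/4
Step 2: cell (1,0) = 773/240
Step 3: cell (1,0) = 9779/2880
Step 4: cell (1,0) = 122069/34560
Full grid after step 4:
  100099/25920 34831/8640 58361/14400 8627/2160
  122069/34560 269249/72000 35563/9000 341231/86400
  83749/25920 7549/2160 41077/10800 51097/12960

Answer: 122069/34560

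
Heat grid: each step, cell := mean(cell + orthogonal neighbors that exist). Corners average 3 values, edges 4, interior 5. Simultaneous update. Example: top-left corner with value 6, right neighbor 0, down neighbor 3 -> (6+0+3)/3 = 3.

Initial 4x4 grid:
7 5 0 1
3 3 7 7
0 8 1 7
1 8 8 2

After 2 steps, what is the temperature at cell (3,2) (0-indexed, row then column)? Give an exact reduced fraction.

Answer: 343/60

Derivation:
Step 1: cell (3,2) = 19/4
Step 2: cell (3,2) = 343/60
Full grid after step 2:
  4 43/10 199/60 137/36
  329/80 99/25 19/4 961/240
  53/16 493/100 114/25 1297/240
  49/12 9/2 343/60 44/9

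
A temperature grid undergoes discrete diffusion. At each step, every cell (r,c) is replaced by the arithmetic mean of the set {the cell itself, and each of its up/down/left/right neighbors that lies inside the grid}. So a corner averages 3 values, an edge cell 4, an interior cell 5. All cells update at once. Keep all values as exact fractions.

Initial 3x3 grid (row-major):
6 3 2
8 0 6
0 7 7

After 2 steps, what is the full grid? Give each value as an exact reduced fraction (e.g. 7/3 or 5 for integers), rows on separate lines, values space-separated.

After step 1:
  17/3 11/4 11/3
  7/2 24/5 15/4
  5 7/2 20/3
After step 2:
  143/36 1013/240 61/18
  569/120 183/50 1133/240
  4 599/120 167/36

Answer: 143/36 1013/240 61/18
569/120 183/50 1133/240
4 599/120 167/36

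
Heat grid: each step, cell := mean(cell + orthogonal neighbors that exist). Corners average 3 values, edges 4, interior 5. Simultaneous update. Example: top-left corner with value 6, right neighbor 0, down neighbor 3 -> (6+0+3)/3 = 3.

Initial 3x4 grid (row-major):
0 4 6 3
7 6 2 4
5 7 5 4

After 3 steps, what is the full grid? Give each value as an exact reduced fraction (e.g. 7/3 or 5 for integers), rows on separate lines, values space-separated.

After step 1:
  11/3 4 15/4 13/3
  9/2 26/5 23/5 13/4
  19/3 23/4 9/2 13/3
After step 2:
  73/18 997/240 1001/240 34/9
  197/40 481/100 213/50 991/240
  199/36 1307/240 1151/240 145/36
After step 3:
  9457/2160 30943/7200 29453/7200 1087/270
  11591/2400 4719/1000 26599/6000 58301/14400
  11447/2160 37043/7200 33353/7200 4663/1080

Answer: 9457/2160 30943/7200 29453/7200 1087/270
11591/2400 4719/1000 26599/6000 58301/14400
11447/2160 37043/7200 33353/7200 4663/1080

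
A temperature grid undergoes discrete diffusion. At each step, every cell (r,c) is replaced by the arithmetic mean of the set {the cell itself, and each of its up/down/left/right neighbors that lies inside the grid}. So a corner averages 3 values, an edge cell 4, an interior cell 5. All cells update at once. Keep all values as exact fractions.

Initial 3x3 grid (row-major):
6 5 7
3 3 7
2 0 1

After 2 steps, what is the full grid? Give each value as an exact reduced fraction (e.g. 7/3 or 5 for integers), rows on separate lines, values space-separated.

After step 1:
  14/3 21/4 19/3
  7/2 18/5 9/2
  5/3 3/2 8/3
After step 2:
  161/36 397/80 193/36
  403/120 367/100 171/40
  20/9 283/120 26/9

Answer: 161/36 397/80 193/36
403/120 367/100 171/40
20/9 283/120 26/9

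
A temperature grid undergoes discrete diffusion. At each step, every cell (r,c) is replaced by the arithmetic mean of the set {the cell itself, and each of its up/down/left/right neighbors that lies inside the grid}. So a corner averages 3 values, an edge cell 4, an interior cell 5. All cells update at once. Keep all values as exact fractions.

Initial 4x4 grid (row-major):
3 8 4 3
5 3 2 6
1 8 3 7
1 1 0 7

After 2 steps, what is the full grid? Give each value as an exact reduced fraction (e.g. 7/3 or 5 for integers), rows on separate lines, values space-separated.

Answer: 77/18 1157/240 1001/240 157/36
1037/240 39/10 431/100 1091/240
219/80 373/100 193/50 227/48
29/12 189/80 167/48 79/18

Derivation:
After step 1:
  16/3 9/2 17/4 13/3
  3 26/5 18/5 9/2
  15/4 16/5 4 23/4
  1 5/2 11/4 14/3
After step 2:
  77/18 1157/240 1001/240 157/36
  1037/240 39/10 431/100 1091/240
  219/80 373/100 193/50 227/48
  29/12 189/80 167/48 79/18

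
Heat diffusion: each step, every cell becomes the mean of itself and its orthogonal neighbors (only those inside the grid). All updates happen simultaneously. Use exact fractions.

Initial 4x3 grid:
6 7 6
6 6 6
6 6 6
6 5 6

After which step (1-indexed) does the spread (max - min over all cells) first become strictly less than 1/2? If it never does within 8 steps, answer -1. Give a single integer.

Step 1: max=19/3, min=17/3, spread=2/3
Step 2: max=1507/240, min=1373/240, spread=67/120
Step 3: max=13397/2160, min=12523/2160, spread=437/1080
  -> spread < 1/2 first at step 3
Step 4: max=1066751/172800, min=1006849/172800, spread=29951/86400
Step 5: max=9537961/1555200, min=9124439/1555200, spread=206761/777600
Step 6: max=760926763/124416000, min=732065237/124416000, spread=14430763/62208000
Step 7: max=9097806109/1492992000, min=8818097891/1492992000, spread=139854109/746496000
Step 8: max=544591663559/89579520000, min=530362576441/89579520000, spread=7114543559/44789760000

Answer: 3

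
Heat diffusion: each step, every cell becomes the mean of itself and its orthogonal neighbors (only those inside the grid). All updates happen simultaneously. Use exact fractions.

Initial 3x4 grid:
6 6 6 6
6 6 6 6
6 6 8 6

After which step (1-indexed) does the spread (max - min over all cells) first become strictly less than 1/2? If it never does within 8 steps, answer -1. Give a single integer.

Step 1: max=20/3, min=6, spread=2/3
Step 2: max=391/60, min=6, spread=31/60
Step 3: max=3451/540, min=6, spread=211/540
  -> spread < 1/2 first at step 3
Step 4: max=340897/54000, min=5447/900, spread=14077/54000
Step 5: max=3056407/486000, min=327683/54000, spread=5363/24300
Step 6: max=91220809/14580000, min=182869/30000, spread=93859/583200
Step 7: max=5459074481/874800000, min=296936467/48600000, spread=4568723/34992000
Step 8: max=326708435629/52488000000, min=8929618889/1458000000, spread=8387449/83980800

Answer: 3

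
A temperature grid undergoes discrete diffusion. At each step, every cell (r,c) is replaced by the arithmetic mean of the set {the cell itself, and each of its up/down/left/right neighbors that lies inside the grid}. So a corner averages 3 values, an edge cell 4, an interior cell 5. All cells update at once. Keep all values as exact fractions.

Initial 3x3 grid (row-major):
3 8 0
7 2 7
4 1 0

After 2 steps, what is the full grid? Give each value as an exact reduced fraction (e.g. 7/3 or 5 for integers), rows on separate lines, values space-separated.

Answer: 53/12 77/16 7/2
19/4 13/4 179/48
13/4 161/48 20/9

Derivation:
After step 1:
  6 13/4 5
  4 5 9/4
  4 7/4 8/3
After step 2:
  53/12 77/16 7/2
  19/4 13/4 179/48
  13/4 161/48 20/9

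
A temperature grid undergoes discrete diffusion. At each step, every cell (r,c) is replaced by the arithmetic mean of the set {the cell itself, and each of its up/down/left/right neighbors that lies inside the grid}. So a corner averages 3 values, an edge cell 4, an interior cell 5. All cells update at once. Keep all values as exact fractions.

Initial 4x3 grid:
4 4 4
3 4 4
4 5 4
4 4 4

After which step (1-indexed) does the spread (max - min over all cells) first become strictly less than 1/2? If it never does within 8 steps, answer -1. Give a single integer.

Answer: 2

Derivation:
Step 1: max=17/4, min=11/3, spread=7/12
Step 2: max=25/6, min=137/36, spread=13/36
  -> spread < 1/2 first at step 2
Step 3: max=1487/360, min=1667/432, spread=587/2160
Step 4: max=178223/43200, min=252637/64800, spread=5879/25920
Step 5: max=10637707/2592000, min=1909351/486000, spread=272701/1555200
Step 6: max=636177893/155520000, min=460502651/116640000, spread=2660923/18662400
Step 7: max=38043878287/9331200000, min=27741475009/6998400000, spread=126629393/1119744000
Step 8: max=2276993249933/559872000000, min=1669252787231/419904000000, spread=1231748807/13436928000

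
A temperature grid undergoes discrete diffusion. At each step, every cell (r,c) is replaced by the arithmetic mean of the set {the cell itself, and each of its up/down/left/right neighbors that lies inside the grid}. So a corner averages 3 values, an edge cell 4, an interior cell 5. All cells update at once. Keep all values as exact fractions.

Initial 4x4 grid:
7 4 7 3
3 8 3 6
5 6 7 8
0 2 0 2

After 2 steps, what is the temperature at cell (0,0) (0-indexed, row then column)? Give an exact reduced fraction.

Step 1: cell (0,0) = 14/3
Step 2: cell (0,0) = 203/36
Full grid after step 2:
  203/36 1213/240 1337/240 175/36
  1123/240 577/100 501/100 1337/240
  1031/240 207/50 251/50 1133/240
  47/18 761/240 773/240 71/18

Answer: 203/36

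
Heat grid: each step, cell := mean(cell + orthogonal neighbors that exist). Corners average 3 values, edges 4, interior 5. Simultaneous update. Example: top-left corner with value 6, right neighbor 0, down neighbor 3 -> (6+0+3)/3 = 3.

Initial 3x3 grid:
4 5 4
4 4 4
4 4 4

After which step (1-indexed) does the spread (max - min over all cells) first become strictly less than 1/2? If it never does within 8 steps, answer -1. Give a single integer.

Step 1: max=13/3, min=4, spread=1/3
  -> spread < 1/2 first at step 1
Step 2: max=1027/240, min=4, spread=67/240
Step 3: max=9077/2160, min=807/200, spread=1807/10800
Step 4: max=3613963/864000, min=21961/5400, spread=33401/288000
Step 5: max=32333933/7776000, min=2203391/540000, spread=3025513/38880000
Step 6: max=12906526867/3110400000, min=117955949/28800000, spread=53531/995328
Step 7: max=772528925849/186624000000, min=31895116051/7776000000, spread=450953/11943936
Step 8: max=46298663560603/11197440000000, min=3833488610519/933120000000, spread=3799043/143327232

Answer: 1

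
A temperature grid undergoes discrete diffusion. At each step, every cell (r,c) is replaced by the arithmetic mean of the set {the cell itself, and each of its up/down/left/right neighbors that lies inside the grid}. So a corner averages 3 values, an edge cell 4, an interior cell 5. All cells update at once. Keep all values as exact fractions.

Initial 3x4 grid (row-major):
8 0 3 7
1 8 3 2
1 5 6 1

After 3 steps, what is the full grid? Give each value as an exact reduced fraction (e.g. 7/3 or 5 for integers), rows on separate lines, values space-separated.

After step 1:
  3 19/4 13/4 4
  9/2 17/5 22/5 13/4
  7/3 5 15/4 3
After step 2:
  49/12 18/5 41/10 7/2
  397/120 441/100 361/100 293/80
  71/18 869/240 323/80 10/3
After step 3:
  1319/360 2429/600 1481/400 901/240
  28343/7200 22259/6000 991/250 16927/4800
  7829/2160 28823/7200 8761/2400 331/90

Answer: 1319/360 2429/600 1481/400 901/240
28343/7200 22259/6000 991/250 16927/4800
7829/2160 28823/7200 8761/2400 331/90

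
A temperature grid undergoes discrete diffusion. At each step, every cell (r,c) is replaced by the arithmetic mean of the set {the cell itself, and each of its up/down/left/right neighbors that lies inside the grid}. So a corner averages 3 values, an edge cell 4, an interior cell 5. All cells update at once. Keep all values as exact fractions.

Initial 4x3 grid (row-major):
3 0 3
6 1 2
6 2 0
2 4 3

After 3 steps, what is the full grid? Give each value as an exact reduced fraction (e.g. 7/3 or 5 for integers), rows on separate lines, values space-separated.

After step 1:
  3 7/4 5/3
  4 11/5 3/2
  4 13/5 7/4
  4 11/4 7/3
After step 2:
  35/12 517/240 59/36
  33/10 241/100 427/240
  73/20 133/50 491/240
  43/12 701/240 41/18
After step 3:
  2009/720 32831/14400 1003/540
  3683/1200 3691/1500 14173/7200
  1979/600 2053/750 15773/7200
  2437/720 41191/14400 326/135

Answer: 2009/720 32831/14400 1003/540
3683/1200 3691/1500 14173/7200
1979/600 2053/750 15773/7200
2437/720 41191/14400 326/135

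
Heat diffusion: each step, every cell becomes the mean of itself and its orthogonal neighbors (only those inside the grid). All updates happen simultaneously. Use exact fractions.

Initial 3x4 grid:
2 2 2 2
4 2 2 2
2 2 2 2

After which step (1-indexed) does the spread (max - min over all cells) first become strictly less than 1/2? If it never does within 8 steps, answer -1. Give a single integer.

Answer: 3

Derivation:
Step 1: max=8/3, min=2, spread=2/3
Step 2: max=307/120, min=2, spread=67/120
Step 3: max=2597/1080, min=2, spread=437/1080
  -> spread < 1/2 first at step 3
Step 4: max=1021531/432000, min=1009/500, spread=29951/86400
Step 5: max=8991821/3888000, min=6908/3375, spread=206761/777600
Step 6: max=3566595571/1555200000, min=5565671/2700000, spread=14430763/62208000
Step 7: max=211731741689/93312000000, min=449652727/216000000, spread=139854109/746496000
Step 8: max=12619911890251/5598720000000, min=40731228977/19440000000, spread=7114543559/44789760000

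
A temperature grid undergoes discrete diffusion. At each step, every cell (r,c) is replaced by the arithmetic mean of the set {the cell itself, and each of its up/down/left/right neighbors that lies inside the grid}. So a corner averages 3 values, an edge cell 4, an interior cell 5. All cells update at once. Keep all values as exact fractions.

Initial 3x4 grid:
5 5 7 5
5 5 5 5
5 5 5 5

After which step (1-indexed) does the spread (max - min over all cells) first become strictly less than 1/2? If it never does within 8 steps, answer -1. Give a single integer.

Answer: 3

Derivation:
Step 1: max=17/3, min=5, spread=2/3
Step 2: max=331/60, min=5, spread=31/60
Step 3: max=2911/540, min=5, spread=211/540
  -> spread < 1/2 first at step 3
Step 4: max=286897/54000, min=4547/900, spread=14077/54000
Step 5: max=2570407/486000, min=273683/54000, spread=5363/24300
Step 6: max=76640809/14580000, min=152869/30000, spread=93859/583200
Step 7: max=4584274481/874800000, min=248336467/48600000, spread=4568723/34992000
Step 8: max=274220435629/52488000000, min=7471618889/1458000000, spread=8387449/83980800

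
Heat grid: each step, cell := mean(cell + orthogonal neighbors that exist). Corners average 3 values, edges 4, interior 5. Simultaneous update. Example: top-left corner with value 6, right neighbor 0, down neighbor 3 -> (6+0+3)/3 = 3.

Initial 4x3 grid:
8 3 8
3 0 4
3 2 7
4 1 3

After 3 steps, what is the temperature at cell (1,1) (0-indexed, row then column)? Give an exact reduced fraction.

Step 1: cell (1,1) = 12/5
Step 2: cell (1,1) = 18/5
Step 3: cell (1,1) = 272/75
Full grid after step 3:
  8569/2160 12199/2880 523/120
  2563/720 272/75 649/160
  269/90 3853/1200 5069/1440
  767/270 4273/1440 7201/2160

Answer: 272/75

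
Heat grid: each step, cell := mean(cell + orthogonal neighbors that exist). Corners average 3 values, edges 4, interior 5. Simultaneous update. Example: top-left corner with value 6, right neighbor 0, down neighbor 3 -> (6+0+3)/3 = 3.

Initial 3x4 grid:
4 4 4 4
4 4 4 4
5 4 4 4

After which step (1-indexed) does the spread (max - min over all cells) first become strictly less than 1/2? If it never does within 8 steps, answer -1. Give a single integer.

Answer: 1

Derivation:
Step 1: max=13/3, min=4, spread=1/3
  -> spread < 1/2 first at step 1
Step 2: max=77/18, min=4, spread=5/18
Step 3: max=905/216, min=4, spread=41/216
Step 4: max=107897/25920, min=4, spread=4217/25920
Step 5: max=6429949/1555200, min=28879/7200, spread=38417/311040
Step 6: max=384448211/93312000, min=578597/144000, spread=1903471/18662400
Step 7: max=22995869089/5598720000, min=17395759/4320000, spread=18038617/223948800
Step 8: max=1376960982851/335923200000, min=1568126759/388800000, spread=883978523/13436928000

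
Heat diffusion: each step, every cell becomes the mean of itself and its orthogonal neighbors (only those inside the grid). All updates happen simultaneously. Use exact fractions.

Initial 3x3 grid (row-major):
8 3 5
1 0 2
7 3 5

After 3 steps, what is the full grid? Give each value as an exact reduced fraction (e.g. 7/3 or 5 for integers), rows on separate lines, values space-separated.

After step 1:
  4 4 10/3
  4 9/5 3
  11/3 15/4 10/3
After step 2:
  4 197/60 31/9
  101/30 331/100 43/15
  137/36 251/80 121/36
After step 3:
  71/20 6317/1800 1727/540
  6517/1800 19157/6000 2921/900
  7423/2160 16337/4800 6743/2160

Answer: 71/20 6317/1800 1727/540
6517/1800 19157/6000 2921/900
7423/2160 16337/4800 6743/2160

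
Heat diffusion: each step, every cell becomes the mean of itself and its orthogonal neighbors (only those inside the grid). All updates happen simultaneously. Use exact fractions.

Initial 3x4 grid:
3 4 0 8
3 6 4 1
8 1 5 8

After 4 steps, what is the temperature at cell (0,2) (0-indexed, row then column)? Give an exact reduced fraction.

Answer: 274787/72000

Derivation:
Step 1: cell (0,2) = 4
Step 2: cell (0,2) = 269/80
Step 3: cell (0,2) = 9061/2400
Step 4: cell (0,2) = 274787/72000
Full grid after step 4:
  251033/64800 823601/216000 274787/72000 170747/43200
  875891/216000 723743/180000 1466711/360000 3552079/864000
  45943/10800 38249/9000 115217/27000 562991/129600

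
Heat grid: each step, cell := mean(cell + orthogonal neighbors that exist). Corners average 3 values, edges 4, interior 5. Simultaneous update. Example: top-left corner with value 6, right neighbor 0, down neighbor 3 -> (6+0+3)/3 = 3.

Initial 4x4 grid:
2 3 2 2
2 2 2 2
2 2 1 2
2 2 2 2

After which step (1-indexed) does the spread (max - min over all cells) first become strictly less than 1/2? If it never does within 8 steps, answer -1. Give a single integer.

Step 1: max=7/3, min=7/4, spread=7/12
Step 2: max=271/120, min=89/50, spread=287/600
  -> spread < 1/2 first at step 2
Step 3: max=2371/1080, min=4433/2400, spread=7523/21600
Step 4: max=69139/32400, min=20029/10800, spread=2263/8100
Step 5: max=2057317/972000, min=24367/12960, spread=7181/30375
Step 6: max=60869137/29160000, min=3670907/1944000, spread=1451383/7290000
Step 7: max=1812945871/874800000, min=555483433/291600000, spread=36623893/218700000
Step 8: max=53960146369/26244000000, min=16755117319/8748000000, spread=923698603/6561000000

Answer: 2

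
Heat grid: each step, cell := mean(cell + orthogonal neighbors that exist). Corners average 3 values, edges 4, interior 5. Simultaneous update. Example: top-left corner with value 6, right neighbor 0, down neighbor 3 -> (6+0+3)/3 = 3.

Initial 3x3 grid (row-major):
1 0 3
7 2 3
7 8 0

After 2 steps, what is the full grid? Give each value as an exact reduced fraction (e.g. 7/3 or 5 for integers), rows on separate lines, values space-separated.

After step 1:
  8/3 3/2 2
  17/4 4 2
  22/3 17/4 11/3
After step 2:
  101/36 61/24 11/6
  73/16 16/5 35/12
  95/18 77/16 119/36

Answer: 101/36 61/24 11/6
73/16 16/5 35/12
95/18 77/16 119/36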